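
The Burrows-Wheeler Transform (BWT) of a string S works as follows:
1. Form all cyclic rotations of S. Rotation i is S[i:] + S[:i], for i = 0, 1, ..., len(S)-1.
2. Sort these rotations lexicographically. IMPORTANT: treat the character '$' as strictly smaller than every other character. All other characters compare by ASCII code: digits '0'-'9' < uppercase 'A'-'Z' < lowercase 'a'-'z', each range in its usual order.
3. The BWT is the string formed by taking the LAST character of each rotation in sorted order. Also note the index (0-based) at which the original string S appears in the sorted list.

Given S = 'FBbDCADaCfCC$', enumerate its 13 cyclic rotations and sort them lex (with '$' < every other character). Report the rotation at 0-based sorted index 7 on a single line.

All 13 rotations (rotation i = S[i:]+S[:i]):
  rot[0] = FBbDCADaCfCC$
  rot[1] = BbDCADaCfCC$F
  rot[2] = bDCADaCfCC$FB
  rot[3] = DCADaCfCC$FBb
  rot[4] = CADaCfCC$FBbD
  rot[5] = ADaCfCC$FBbDC
  rot[6] = DaCfCC$FBbDCA
  rot[7] = aCfCC$FBbDCAD
  rot[8] = CfCC$FBbDCADa
  rot[9] = fCC$FBbDCADaC
  rot[10] = CC$FBbDCADaCf
  rot[11] = C$FBbDCADaCfC
  rot[12] = $FBbDCADaCfCC
Sorted (with $ < everything):
  sorted[0] = $FBbDCADaCfCC
  sorted[1] = ADaCfCC$FBbDC
  sorted[2] = BbDCADaCfCC$F
  sorted[3] = C$FBbDCADaCfC
  sorted[4] = CADaCfCC$FBbD
  sorted[5] = CC$FBbDCADaCf
  sorted[6] = CfCC$FBbDCADa
  sorted[7] = DCADaCfCC$FBb
  sorted[8] = DaCfCC$FBbDCA
  sorted[9] = FBbDCADaCfCC$
  sorted[10] = aCfCC$FBbDCAD
  sorted[11] = bDCADaCfCC$FB
  sorted[12] = fCC$FBbDCADaC
sorted[7] = DCADaCfCC$FBb

Answer: DCADaCfCC$FBb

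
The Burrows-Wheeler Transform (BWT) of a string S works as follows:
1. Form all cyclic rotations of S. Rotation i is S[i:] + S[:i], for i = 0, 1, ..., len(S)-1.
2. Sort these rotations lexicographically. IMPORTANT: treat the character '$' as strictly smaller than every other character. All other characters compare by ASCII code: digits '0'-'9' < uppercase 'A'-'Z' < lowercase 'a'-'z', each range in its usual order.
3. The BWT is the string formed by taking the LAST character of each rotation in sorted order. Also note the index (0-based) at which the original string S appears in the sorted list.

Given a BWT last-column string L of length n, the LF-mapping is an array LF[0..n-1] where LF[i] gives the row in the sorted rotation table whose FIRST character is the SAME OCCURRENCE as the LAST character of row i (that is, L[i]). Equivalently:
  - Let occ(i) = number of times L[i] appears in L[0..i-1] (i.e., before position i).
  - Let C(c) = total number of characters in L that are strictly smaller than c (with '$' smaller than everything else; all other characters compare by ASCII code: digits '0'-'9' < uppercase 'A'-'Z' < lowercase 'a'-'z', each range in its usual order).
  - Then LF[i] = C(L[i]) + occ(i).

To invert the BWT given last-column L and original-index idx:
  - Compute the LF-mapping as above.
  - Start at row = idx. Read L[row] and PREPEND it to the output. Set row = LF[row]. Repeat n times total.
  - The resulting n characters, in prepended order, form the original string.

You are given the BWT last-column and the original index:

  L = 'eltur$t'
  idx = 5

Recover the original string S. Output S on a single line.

LF mapping: 1 2 4 6 3 0 5
Walk LF starting at row 5, prepending L[row]:
  step 1: row=5, L[5]='$', prepend. Next row=LF[5]=0
  step 2: row=0, L[0]='e', prepend. Next row=LF[0]=1
  step 3: row=1, L[1]='l', prepend. Next row=LF[1]=2
  step 4: row=2, L[2]='t', prepend. Next row=LF[2]=4
  step 5: row=4, L[4]='r', prepend. Next row=LF[4]=3
  step 6: row=3, L[3]='u', prepend. Next row=LF[3]=6
  step 7: row=6, L[6]='t', prepend. Next row=LF[6]=5
Reversed output: turtle$

Answer: turtle$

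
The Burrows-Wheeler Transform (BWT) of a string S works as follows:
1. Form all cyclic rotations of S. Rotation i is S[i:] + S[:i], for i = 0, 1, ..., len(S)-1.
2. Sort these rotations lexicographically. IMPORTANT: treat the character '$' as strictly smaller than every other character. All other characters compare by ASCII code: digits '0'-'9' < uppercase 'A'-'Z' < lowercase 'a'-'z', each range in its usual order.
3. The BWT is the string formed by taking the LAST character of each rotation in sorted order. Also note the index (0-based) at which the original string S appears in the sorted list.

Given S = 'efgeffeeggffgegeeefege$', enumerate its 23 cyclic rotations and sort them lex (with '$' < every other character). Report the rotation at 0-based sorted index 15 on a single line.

All 23 rotations (rotation i = S[i:]+S[:i]):
  rot[0] = efgeffeeggffgegeeefege$
  rot[1] = fgeffeeggffgegeeefege$e
  rot[2] = geffeeggffgegeeefege$ef
  rot[3] = effeeggffgegeeefege$efg
  rot[4] = ffeeggffgegeeefege$efge
  rot[5] = feeggffgegeeefege$efgef
  rot[6] = eeggffgegeeefege$efgeff
  rot[7] = eggffgegeeefege$efgeffe
  rot[8] = ggffgegeeefege$efgeffee
  rot[9] = gffgegeeefege$efgeffeeg
  rot[10] = ffgegeeefege$efgeffeegg
  rot[11] = fgegeeefege$efgeffeeggf
  rot[12] = gegeeefege$efgeffeeggff
  rot[13] = egeeefege$efgeffeeggffg
  rot[14] = geeefege$efgeffeeggffge
  rot[15] = eeefege$efgeffeeggffgeg
  rot[16] = eefege$efgeffeeggffgege
  rot[17] = efege$efgeffeeggffgegee
  rot[18] = fege$efgeffeeggffgegeee
  rot[19] = ege$efgeffeeggffgegeeef
  rot[20] = ge$efgeffeeggffgegeeefe
  rot[21] = e$efgeffeeggffgegeeefeg
  rot[22] = $efgeffeeggffgegeeefege
Sorted (with $ < everything):
  sorted[0] = $efgeffeeggffgegeeefege
  sorted[1] = e$efgeffeeggffgegeeefeg
  sorted[2] = eeefege$efgeffeeggffgeg
  sorted[3] = eefege$efgeffeeggffgege
  sorted[4] = eeggffgegeeefege$efgeff
  sorted[5] = efege$efgeffeeggffgegee
  sorted[6] = effeeggffgegeeefege$efg
  sorted[7] = efgeffeeggffgegeeefege$
  sorted[8] = ege$efgeffeeggffgegeeef
  sorted[9] = egeeefege$efgeffeeggffg
  sorted[10] = eggffgegeeefege$efgeffe
  sorted[11] = feeggffgegeeefege$efgef
  sorted[12] = fege$efgeffeeggffgegeee
  sorted[13] = ffeeggffgegeeefege$efge
  sorted[14] = ffgegeeefege$efgeffeegg
  sorted[15] = fgeffeeggffgegeeefege$e
  sorted[16] = fgegeeefege$efgeffeeggf
  sorted[17] = ge$efgeffeeggffgegeeefe
  sorted[18] = geeefege$efgeffeeggffge
  sorted[19] = geffeeggffgegeeefege$ef
  sorted[20] = gegeeefege$efgeffeeggff
  sorted[21] = gffgegeeefege$efgeffeeg
  sorted[22] = ggffgegeeefege$efgeffee
sorted[15] = fgeffeeggffgegeeefege$e

Answer: fgeffeeggffgegeeefege$e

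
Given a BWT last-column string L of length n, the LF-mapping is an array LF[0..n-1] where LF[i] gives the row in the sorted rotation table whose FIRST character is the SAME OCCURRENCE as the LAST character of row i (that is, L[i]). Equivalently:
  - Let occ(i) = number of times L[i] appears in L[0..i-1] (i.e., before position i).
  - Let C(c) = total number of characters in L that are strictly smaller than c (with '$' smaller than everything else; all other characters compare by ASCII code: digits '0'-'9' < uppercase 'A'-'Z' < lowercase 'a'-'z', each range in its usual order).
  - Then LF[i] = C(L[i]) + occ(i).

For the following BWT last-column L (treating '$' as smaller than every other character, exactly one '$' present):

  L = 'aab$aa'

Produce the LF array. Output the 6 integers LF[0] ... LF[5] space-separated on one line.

Char counts: '$':1, 'a':4, 'b':1
C (first-col start): C('$')=0, C('a')=1, C('b')=5
L[0]='a': occ=0, LF[0]=C('a')+0=1+0=1
L[1]='a': occ=1, LF[1]=C('a')+1=1+1=2
L[2]='b': occ=0, LF[2]=C('b')+0=5+0=5
L[3]='$': occ=0, LF[3]=C('$')+0=0+0=0
L[4]='a': occ=2, LF[4]=C('a')+2=1+2=3
L[5]='a': occ=3, LF[5]=C('a')+3=1+3=4

Answer: 1 2 5 0 3 4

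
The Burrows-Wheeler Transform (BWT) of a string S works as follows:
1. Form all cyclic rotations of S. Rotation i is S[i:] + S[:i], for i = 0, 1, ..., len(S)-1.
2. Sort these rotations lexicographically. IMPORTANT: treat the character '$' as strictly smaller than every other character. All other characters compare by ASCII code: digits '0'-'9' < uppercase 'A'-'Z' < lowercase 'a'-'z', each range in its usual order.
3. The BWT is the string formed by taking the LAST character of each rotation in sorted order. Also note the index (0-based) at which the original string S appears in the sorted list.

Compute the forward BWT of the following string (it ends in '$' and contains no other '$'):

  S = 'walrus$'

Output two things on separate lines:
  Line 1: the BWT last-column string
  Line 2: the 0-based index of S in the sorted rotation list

All 7 rotations (rotation i = S[i:]+S[:i]):
  rot[0] = walrus$
  rot[1] = alrus$w
  rot[2] = lrus$wa
  rot[3] = rus$wal
  rot[4] = us$walr
  rot[5] = s$walru
  rot[6] = $walrus
Sorted (with $ < everything):
  sorted[0] = $walrus  (last char: 's')
  sorted[1] = alrus$w  (last char: 'w')
  sorted[2] = lrus$wa  (last char: 'a')
  sorted[3] = rus$wal  (last char: 'l')
  sorted[4] = s$walru  (last char: 'u')
  sorted[5] = us$walr  (last char: 'r')
  sorted[6] = walrus$  (last char: '$')
Last column: swalur$
Original string S is at sorted index 6

Answer: swalur$
6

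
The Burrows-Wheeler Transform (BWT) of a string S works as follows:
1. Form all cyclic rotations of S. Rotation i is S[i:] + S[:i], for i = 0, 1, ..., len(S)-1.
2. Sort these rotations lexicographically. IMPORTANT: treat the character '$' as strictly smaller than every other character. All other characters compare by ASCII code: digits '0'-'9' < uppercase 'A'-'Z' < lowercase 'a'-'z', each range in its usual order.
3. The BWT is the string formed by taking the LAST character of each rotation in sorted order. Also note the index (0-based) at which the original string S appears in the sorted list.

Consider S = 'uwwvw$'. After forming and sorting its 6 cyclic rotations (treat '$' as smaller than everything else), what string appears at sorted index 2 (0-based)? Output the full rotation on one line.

All 6 rotations (rotation i = S[i:]+S[:i]):
  rot[0] = uwwvw$
  rot[1] = wwvw$u
  rot[2] = wvw$uw
  rot[3] = vw$uww
  rot[4] = w$uwwv
  rot[5] = $uwwvw
Sorted (with $ < everything):
  sorted[0] = $uwwvw
  sorted[1] = uwwvw$
  sorted[2] = vw$uww
  sorted[3] = w$uwwv
  sorted[4] = wvw$uw
  sorted[5] = wwvw$u
sorted[2] = vw$uww

Answer: vw$uww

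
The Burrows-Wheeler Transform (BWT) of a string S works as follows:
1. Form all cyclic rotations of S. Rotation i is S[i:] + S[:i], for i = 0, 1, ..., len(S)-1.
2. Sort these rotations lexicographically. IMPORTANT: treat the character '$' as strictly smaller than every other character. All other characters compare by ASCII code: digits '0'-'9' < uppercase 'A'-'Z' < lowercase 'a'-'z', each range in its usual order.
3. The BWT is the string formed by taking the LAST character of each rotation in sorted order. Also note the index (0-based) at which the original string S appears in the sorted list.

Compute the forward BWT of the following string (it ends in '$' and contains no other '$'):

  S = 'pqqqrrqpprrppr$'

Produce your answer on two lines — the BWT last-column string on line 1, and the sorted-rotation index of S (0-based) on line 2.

All 15 rotations (rotation i = S[i:]+S[:i]):
  rot[0] = pqqqrrqpprrppr$
  rot[1] = qqqrrqpprrppr$p
  rot[2] = qqrrqpprrppr$pq
  rot[3] = qrrqpprrppr$pqq
  rot[4] = rrqpprrppr$pqqq
  rot[5] = rqpprrppr$pqqqr
  rot[6] = qpprrppr$pqqqrr
  rot[7] = pprrppr$pqqqrrq
  rot[8] = prrppr$pqqqrrqp
  rot[9] = rrppr$pqqqrrqpp
  rot[10] = rppr$pqqqrrqppr
  rot[11] = ppr$pqqqrrqpprr
  rot[12] = pr$pqqqrrqpprrp
  rot[13] = r$pqqqrrqpprrpp
  rot[14] = $pqqqrrqpprrppr
Sorted (with $ < everything):
  sorted[0] = $pqqqrrqpprrppr  (last char: 'r')
  sorted[1] = ppr$pqqqrrqpprr  (last char: 'r')
  sorted[2] = pprrppr$pqqqrrq  (last char: 'q')
  sorted[3] = pqqqrrqpprrppr$  (last char: '$')
  sorted[4] = pr$pqqqrrqpprrp  (last char: 'p')
  sorted[5] = prrppr$pqqqrrqp  (last char: 'p')
  sorted[6] = qpprrppr$pqqqrr  (last char: 'r')
  sorted[7] = qqqrrqpprrppr$p  (last char: 'p')
  sorted[8] = qqrrqpprrppr$pq  (last char: 'q')
  sorted[9] = qrrqpprrppr$pqq  (last char: 'q')
  sorted[10] = r$pqqqrrqpprrpp  (last char: 'p')
  sorted[11] = rppr$pqqqrrqppr  (last char: 'r')
  sorted[12] = rqpprrppr$pqqqr  (last char: 'r')
  sorted[13] = rrppr$pqqqrrqpp  (last char: 'p')
  sorted[14] = rrqpprrppr$pqqq  (last char: 'q')
Last column: rrq$pprpqqprrpq
Original string S is at sorted index 3

Answer: rrq$pprpqqprrpq
3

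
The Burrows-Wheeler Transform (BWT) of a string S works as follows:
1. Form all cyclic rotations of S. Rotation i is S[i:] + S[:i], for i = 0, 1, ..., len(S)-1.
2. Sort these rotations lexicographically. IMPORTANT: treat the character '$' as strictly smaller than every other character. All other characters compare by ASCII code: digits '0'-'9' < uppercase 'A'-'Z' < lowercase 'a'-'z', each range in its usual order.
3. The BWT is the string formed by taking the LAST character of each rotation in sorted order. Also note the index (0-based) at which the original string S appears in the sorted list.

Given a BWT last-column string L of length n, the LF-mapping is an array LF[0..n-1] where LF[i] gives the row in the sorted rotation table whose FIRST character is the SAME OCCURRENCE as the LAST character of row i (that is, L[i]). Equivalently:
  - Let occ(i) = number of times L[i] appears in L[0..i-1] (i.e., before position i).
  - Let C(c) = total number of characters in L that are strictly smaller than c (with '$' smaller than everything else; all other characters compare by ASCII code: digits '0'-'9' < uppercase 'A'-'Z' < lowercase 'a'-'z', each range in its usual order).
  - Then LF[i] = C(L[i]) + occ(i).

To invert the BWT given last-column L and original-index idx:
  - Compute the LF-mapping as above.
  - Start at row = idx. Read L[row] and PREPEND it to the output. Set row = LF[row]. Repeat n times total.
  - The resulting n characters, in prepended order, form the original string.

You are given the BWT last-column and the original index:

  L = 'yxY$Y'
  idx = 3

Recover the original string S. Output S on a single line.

LF mapping: 4 3 1 0 2
Walk LF starting at row 3, prepending L[row]:
  step 1: row=3, L[3]='$', prepend. Next row=LF[3]=0
  step 2: row=0, L[0]='y', prepend. Next row=LF[0]=4
  step 3: row=4, L[4]='Y', prepend. Next row=LF[4]=2
  step 4: row=2, L[2]='Y', prepend. Next row=LF[2]=1
  step 5: row=1, L[1]='x', prepend. Next row=LF[1]=3
Reversed output: xYYy$

Answer: xYYy$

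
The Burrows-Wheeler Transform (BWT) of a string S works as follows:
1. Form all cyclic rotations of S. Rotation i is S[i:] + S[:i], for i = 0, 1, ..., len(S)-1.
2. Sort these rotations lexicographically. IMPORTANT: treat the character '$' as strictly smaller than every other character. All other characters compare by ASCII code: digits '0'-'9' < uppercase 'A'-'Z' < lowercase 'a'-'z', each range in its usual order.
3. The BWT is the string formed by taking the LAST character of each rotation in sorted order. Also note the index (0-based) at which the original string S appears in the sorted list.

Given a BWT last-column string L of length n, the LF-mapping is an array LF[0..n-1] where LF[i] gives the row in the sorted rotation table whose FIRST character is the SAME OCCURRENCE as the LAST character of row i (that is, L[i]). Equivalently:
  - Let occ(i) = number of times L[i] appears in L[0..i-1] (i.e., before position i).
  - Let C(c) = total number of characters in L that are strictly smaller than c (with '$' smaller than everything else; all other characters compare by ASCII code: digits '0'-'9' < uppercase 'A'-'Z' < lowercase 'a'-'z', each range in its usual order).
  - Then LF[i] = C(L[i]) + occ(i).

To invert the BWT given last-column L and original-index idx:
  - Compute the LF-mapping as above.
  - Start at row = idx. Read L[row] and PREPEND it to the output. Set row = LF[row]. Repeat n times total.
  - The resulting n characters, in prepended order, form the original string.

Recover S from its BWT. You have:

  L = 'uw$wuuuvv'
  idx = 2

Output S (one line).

Answer: uuvwuvwu$

Derivation:
LF mapping: 1 7 0 8 2 3 4 5 6
Walk LF starting at row 2, prepending L[row]:
  step 1: row=2, L[2]='$', prepend. Next row=LF[2]=0
  step 2: row=0, L[0]='u', prepend. Next row=LF[0]=1
  step 3: row=1, L[1]='w', prepend. Next row=LF[1]=7
  step 4: row=7, L[7]='v', prepend. Next row=LF[7]=5
  step 5: row=5, L[5]='u', prepend. Next row=LF[5]=3
  step 6: row=3, L[3]='w', prepend. Next row=LF[3]=8
  step 7: row=8, L[8]='v', prepend. Next row=LF[8]=6
  step 8: row=6, L[6]='u', prepend. Next row=LF[6]=4
  step 9: row=4, L[4]='u', prepend. Next row=LF[4]=2
Reversed output: uuvwuvwu$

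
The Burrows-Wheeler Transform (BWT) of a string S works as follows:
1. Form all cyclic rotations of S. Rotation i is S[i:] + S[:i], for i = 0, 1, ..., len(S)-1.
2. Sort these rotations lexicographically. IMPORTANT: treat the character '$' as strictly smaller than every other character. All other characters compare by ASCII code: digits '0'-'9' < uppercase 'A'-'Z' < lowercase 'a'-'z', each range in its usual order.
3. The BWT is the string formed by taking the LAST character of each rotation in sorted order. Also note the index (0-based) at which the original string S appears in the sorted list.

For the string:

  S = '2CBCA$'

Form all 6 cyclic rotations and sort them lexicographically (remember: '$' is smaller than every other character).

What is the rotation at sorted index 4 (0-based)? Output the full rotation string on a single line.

All 6 rotations (rotation i = S[i:]+S[:i]):
  rot[0] = 2CBCA$
  rot[1] = CBCA$2
  rot[2] = BCA$2C
  rot[3] = CA$2CB
  rot[4] = A$2CBC
  rot[5] = $2CBCA
Sorted (with $ < everything):
  sorted[0] = $2CBCA
  sorted[1] = 2CBCA$
  sorted[2] = A$2CBC
  sorted[3] = BCA$2C
  sorted[4] = CA$2CB
  sorted[5] = CBCA$2
sorted[4] = CA$2CB

Answer: CA$2CB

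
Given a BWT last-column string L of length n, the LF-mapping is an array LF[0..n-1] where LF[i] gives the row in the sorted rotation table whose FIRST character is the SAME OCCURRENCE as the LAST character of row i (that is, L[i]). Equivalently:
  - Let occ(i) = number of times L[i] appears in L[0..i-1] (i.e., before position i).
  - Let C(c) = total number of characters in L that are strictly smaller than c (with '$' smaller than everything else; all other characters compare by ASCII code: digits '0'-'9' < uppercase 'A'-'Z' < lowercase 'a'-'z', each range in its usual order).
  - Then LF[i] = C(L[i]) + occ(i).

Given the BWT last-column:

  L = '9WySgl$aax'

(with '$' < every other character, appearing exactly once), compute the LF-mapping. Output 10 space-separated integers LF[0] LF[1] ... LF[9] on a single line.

Char counts: '$':1, '9':1, 'S':1, 'W':1, 'a':2, 'g':1, 'l':1, 'x':1, 'y':1
C (first-col start): C('$')=0, C('9')=1, C('S')=2, C('W')=3, C('a')=4, C('g')=6, C('l')=7, C('x')=8, C('y')=9
L[0]='9': occ=0, LF[0]=C('9')+0=1+0=1
L[1]='W': occ=0, LF[1]=C('W')+0=3+0=3
L[2]='y': occ=0, LF[2]=C('y')+0=9+0=9
L[3]='S': occ=0, LF[3]=C('S')+0=2+0=2
L[4]='g': occ=0, LF[4]=C('g')+0=6+0=6
L[5]='l': occ=0, LF[5]=C('l')+0=7+0=7
L[6]='$': occ=0, LF[6]=C('$')+0=0+0=0
L[7]='a': occ=0, LF[7]=C('a')+0=4+0=4
L[8]='a': occ=1, LF[8]=C('a')+1=4+1=5
L[9]='x': occ=0, LF[9]=C('x')+0=8+0=8

Answer: 1 3 9 2 6 7 0 4 5 8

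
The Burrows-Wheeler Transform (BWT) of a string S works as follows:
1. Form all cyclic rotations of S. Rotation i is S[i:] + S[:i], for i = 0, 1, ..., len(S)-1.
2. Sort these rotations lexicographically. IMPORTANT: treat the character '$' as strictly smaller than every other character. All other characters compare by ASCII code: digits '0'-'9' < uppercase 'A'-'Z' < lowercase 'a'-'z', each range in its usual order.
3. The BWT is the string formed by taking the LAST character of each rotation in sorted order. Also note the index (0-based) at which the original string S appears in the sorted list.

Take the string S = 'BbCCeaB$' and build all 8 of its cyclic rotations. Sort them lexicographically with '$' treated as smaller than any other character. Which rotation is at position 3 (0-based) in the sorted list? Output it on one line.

All 8 rotations (rotation i = S[i:]+S[:i]):
  rot[0] = BbCCeaB$
  rot[1] = bCCeaB$B
  rot[2] = CCeaB$Bb
  rot[3] = CeaB$BbC
  rot[4] = eaB$BbCC
  rot[5] = aB$BbCCe
  rot[6] = B$BbCCea
  rot[7] = $BbCCeaB
Sorted (with $ < everything):
  sorted[0] = $BbCCeaB
  sorted[1] = B$BbCCea
  sorted[2] = BbCCeaB$
  sorted[3] = CCeaB$Bb
  sorted[4] = CeaB$BbC
  sorted[5] = aB$BbCCe
  sorted[6] = bCCeaB$B
  sorted[7] = eaB$BbCC
sorted[3] = CCeaB$Bb

Answer: CCeaB$Bb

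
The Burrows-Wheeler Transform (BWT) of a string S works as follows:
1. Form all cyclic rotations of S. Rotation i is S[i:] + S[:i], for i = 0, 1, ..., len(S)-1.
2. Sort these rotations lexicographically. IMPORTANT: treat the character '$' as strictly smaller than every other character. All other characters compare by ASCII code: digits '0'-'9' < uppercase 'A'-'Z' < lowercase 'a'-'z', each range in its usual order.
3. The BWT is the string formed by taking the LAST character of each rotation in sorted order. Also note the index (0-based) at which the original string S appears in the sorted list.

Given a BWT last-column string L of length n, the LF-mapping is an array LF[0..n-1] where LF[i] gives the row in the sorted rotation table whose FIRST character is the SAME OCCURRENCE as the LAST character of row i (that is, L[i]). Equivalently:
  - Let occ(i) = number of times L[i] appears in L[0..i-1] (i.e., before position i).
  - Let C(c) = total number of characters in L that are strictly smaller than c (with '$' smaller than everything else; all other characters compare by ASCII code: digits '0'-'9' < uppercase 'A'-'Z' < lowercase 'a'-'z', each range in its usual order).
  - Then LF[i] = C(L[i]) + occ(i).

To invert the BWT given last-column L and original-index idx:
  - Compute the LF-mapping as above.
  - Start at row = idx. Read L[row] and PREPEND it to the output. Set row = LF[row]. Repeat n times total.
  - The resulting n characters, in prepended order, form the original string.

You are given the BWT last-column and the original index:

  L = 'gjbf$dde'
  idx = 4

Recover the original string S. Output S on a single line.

Answer: ejbdfdg$

Derivation:
LF mapping: 6 7 1 5 0 2 3 4
Walk LF starting at row 4, prepending L[row]:
  step 1: row=4, L[4]='$', prepend. Next row=LF[4]=0
  step 2: row=0, L[0]='g', prepend. Next row=LF[0]=6
  step 3: row=6, L[6]='d', prepend. Next row=LF[6]=3
  step 4: row=3, L[3]='f', prepend. Next row=LF[3]=5
  step 5: row=5, L[5]='d', prepend. Next row=LF[5]=2
  step 6: row=2, L[2]='b', prepend. Next row=LF[2]=1
  step 7: row=1, L[1]='j', prepend. Next row=LF[1]=7
  step 8: row=7, L[7]='e', prepend. Next row=LF[7]=4
Reversed output: ejbdfdg$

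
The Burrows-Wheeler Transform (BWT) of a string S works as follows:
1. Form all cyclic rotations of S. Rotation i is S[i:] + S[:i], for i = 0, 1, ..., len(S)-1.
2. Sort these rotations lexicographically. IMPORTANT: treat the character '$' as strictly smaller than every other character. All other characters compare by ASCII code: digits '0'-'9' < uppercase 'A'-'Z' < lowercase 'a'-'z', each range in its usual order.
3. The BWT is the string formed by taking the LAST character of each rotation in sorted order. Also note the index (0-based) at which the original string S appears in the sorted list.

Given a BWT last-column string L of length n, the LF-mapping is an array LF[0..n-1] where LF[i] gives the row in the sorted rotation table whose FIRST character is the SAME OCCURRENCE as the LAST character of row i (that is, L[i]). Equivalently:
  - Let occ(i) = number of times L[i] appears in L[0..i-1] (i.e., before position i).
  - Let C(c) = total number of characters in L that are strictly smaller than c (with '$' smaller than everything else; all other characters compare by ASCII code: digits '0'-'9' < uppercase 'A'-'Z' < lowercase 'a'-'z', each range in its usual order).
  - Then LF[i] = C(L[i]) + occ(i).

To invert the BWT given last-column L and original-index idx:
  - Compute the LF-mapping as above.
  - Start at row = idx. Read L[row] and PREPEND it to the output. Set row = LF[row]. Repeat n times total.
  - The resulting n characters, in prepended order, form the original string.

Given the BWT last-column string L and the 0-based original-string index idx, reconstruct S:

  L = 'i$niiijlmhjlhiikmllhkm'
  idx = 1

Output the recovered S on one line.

LF mapping: 4 0 21 5 6 7 10 14 18 1 11 15 2 8 9 12 19 16 17 3 13 20
Walk LF starting at row 1, prepending L[row]:
  step 1: row=1, L[1]='$', prepend. Next row=LF[1]=0
  step 2: row=0, L[0]='i', prepend. Next row=LF[0]=4
  step 3: row=4, L[4]='i', prepend. Next row=LF[4]=6
  step 4: row=6, L[6]='j', prepend. Next row=LF[6]=10
  step 5: row=10, L[10]='j', prepend. Next row=LF[10]=11
  step 6: row=11, L[11]='l', prepend. Next row=LF[11]=15
  step 7: row=15, L[15]='k', prepend. Next row=LF[15]=12
  step 8: row=12, L[12]='h', prepend. Next row=LF[12]=2
  step 9: row=2, L[2]='n', prepend. Next row=LF[2]=21
  step 10: row=21, L[21]='m', prepend. Next row=LF[21]=20
  step 11: row=20, L[20]='k', prepend. Next row=LF[20]=13
  step 12: row=13, L[13]='i', prepend. Next row=LF[13]=8
  step 13: row=8, L[8]='m', prepend. Next row=LF[8]=18
  step 14: row=18, L[18]='l', prepend. Next row=LF[18]=17
  step 15: row=17, L[17]='l', prepend. Next row=LF[17]=16
  step 16: row=16, L[16]='m', prepend. Next row=LF[16]=19
  step 17: row=19, L[19]='h', prepend. Next row=LF[19]=3
  step 18: row=3, L[3]='i', prepend. Next row=LF[3]=5
  step 19: row=5, L[5]='i', prepend. Next row=LF[5]=7
  step 20: row=7, L[7]='l', prepend. Next row=LF[7]=14
  step 21: row=14, L[14]='i', prepend. Next row=LF[14]=9
  step 22: row=9, L[9]='h', prepend. Next row=LF[9]=1
Reversed output: hiliihmllmikmnhkljjii$

Answer: hiliihmllmikmnhkljjii$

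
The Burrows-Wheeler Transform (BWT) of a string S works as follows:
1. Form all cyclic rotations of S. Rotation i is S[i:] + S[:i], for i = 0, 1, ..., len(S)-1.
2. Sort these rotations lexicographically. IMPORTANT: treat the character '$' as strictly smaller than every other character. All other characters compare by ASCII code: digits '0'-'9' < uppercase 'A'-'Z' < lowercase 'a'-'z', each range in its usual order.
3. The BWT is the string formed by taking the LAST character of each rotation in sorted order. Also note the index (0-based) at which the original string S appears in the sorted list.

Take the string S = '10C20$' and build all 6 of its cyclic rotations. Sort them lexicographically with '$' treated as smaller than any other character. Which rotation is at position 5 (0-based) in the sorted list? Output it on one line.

All 6 rotations (rotation i = S[i:]+S[:i]):
  rot[0] = 10C20$
  rot[1] = 0C20$1
  rot[2] = C20$10
  rot[3] = 20$10C
  rot[4] = 0$10C2
  rot[5] = $10C20
Sorted (with $ < everything):
  sorted[0] = $10C20
  sorted[1] = 0$10C2
  sorted[2] = 0C20$1
  sorted[3] = 10C20$
  sorted[4] = 20$10C
  sorted[5] = C20$10
sorted[5] = C20$10

Answer: C20$10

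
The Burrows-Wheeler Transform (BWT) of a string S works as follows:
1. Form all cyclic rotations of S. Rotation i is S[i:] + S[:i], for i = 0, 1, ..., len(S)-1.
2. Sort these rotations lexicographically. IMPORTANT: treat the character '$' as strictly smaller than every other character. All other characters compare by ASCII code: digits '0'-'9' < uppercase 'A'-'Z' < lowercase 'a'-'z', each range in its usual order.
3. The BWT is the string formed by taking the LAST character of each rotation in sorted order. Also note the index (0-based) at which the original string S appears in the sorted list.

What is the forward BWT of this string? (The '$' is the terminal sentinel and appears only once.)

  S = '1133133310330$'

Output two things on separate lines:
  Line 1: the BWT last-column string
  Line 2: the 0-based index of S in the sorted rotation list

Answer: 0313$133330311
4

Derivation:
All 14 rotations (rotation i = S[i:]+S[:i]):
  rot[0] = 1133133310330$
  rot[1] = 133133310330$1
  rot[2] = 33133310330$11
  rot[3] = 3133310330$113
  rot[4] = 133310330$1133
  rot[5] = 33310330$11331
  rot[6] = 3310330$113313
  rot[7] = 310330$1133133
  rot[8] = 10330$11331333
  rot[9] = 0330$113313331
  rot[10] = 330$1133133310
  rot[11] = 30$11331333103
  rot[12] = 0$113313331033
  rot[13] = $1133133310330
Sorted (with $ < everything):
  sorted[0] = $1133133310330  (last char: '0')
  sorted[1] = 0$113313331033  (last char: '3')
  sorted[2] = 0330$113313331  (last char: '1')
  sorted[3] = 10330$11331333  (last char: '3')
  sorted[4] = 1133133310330$  (last char: '$')
  sorted[5] = 133133310330$1  (last char: '1')
  sorted[6] = 133310330$1133  (last char: '3')
  sorted[7] = 30$11331333103  (last char: '3')
  sorted[8] = 310330$1133133  (last char: '3')
  sorted[9] = 3133310330$113  (last char: '3')
  sorted[10] = 330$1133133310  (last char: '0')
  sorted[11] = 3310330$113313  (last char: '3')
  sorted[12] = 33133310330$11  (last char: '1')
  sorted[13] = 33310330$11331  (last char: '1')
Last column: 0313$133330311
Original string S is at sorted index 4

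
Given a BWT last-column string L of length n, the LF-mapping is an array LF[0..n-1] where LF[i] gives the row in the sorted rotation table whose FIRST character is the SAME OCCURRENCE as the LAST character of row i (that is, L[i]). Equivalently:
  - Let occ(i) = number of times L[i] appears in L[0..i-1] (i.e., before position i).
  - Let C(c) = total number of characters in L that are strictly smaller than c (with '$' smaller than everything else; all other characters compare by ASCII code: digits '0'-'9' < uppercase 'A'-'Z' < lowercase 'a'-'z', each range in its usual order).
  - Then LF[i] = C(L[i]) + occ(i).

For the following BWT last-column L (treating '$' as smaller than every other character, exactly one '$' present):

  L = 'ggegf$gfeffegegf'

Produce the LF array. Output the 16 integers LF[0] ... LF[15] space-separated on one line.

Answer: 10 11 1 12 5 0 13 6 2 7 8 3 14 4 15 9

Derivation:
Char counts: '$':1, 'e':4, 'f':5, 'g':6
C (first-col start): C('$')=0, C('e')=1, C('f')=5, C('g')=10
L[0]='g': occ=0, LF[0]=C('g')+0=10+0=10
L[1]='g': occ=1, LF[1]=C('g')+1=10+1=11
L[2]='e': occ=0, LF[2]=C('e')+0=1+0=1
L[3]='g': occ=2, LF[3]=C('g')+2=10+2=12
L[4]='f': occ=0, LF[4]=C('f')+0=5+0=5
L[5]='$': occ=0, LF[5]=C('$')+0=0+0=0
L[6]='g': occ=3, LF[6]=C('g')+3=10+3=13
L[7]='f': occ=1, LF[7]=C('f')+1=5+1=6
L[8]='e': occ=1, LF[8]=C('e')+1=1+1=2
L[9]='f': occ=2, LF[9]=C('f')+2=5+2=7
L[10]='f': occ=3, LF[10]=C('f')+3=5+3=8
L[11]='e': occ=2, LF[11]=C('e')+2=1+2=3
L[12]='g': occ=4, LF[12]=C('g')+4=10+4=14
L[13]='e': occ=3, LF[13]=C('e')+3=1+3=4
L[14]='g': occ=5, LF[14]=C('g')+5=10+5=15
L[15]='f': occ=4, LF[15]=C('f')+4=5+4=9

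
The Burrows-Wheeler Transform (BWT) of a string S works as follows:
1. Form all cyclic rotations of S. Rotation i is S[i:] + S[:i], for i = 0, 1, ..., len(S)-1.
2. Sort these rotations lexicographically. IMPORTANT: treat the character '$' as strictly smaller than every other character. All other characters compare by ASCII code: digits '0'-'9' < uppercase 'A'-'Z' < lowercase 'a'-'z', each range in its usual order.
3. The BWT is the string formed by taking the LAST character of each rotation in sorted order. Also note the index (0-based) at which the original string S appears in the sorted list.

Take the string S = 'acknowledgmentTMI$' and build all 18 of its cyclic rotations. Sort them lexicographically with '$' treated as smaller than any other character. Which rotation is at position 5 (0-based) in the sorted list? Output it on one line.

All 18 rotations (rotation i = S[i:]+S[:i]):
  rot[0] = acknowledgmentTMI$
  rot[1] = cknowledgmentTMI$a
  rot[2] = knowledgmentTMI$ac
  rot[3] = nowledgmentTMI$ack
  rot[4] = owledgmentTMI$ackn
  rot[5] = wledgmentTMI$ackno
  rot[6] = ledgmentTMI$acknow
  rot[7] = edgmentTMI$acknowl
  rot[8] = dgmentTMI$acknowle
  rot[9] = gmentTMI$acknowled
  rot[10] = mentTMI$acknowledg
  rot[11] = entTMI$acknowledgm
  rot[12] = ntTMI$acknowledgme
  rot[13] = tTMI$acknowledgmen
  rot[14] = TMI$acknowledgment
  rot[15] = MI$acknowledgmentT
  rot[16] = I$acknowledgmentTM
  rot[17] = $acknowledgmentTMI
Sorted (with $ < everything):
  sorted[0] = $acknowledgmentTMI
  sorted[1] = I$acknowledgmentTM
  sorted[2] = MI$acknowledgmentT
  sorted[3] = TMI$acknowledgment
  sorted[4] = acknowledgmentTMI$
  sorted[5] = cknowledgmentTMI$a
  sorted[6] = dgmentTMI$acknowle
  sorted[7] = edgmentTMI$acknowl
  sorted[8] = entTMI$acknowledgm
  sorted[9] = gmentTMI$acknowled
  sorted[10] = knowledgmentTMI$ac
  sorted[11] = ledgmentTMI$acknow
  sorted[12] = mentTMI$acknowledg
  sorted[13] = nowledgmentTMI$ack
  sorted[14] = ntTMI$acknowledgme
  sorted[15] = owledgmentTMI$ackn
  sorted[16] = tTMI$acknowledgmen
  sorted[17] = wledgmentTMI$ackno
sorted[5] = cknowledgmentTMI$a

Answer: cknowledgmentTMI$a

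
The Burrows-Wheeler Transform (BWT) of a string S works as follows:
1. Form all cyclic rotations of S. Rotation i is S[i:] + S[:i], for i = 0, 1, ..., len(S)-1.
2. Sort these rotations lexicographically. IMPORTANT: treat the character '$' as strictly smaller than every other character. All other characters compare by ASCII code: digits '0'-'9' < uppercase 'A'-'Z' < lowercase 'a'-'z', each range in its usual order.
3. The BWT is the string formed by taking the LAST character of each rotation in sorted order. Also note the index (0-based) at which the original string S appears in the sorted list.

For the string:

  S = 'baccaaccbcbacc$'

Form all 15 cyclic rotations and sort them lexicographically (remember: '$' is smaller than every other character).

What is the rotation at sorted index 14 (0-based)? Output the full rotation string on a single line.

Answer: ccbcbacc$baccaa

Derivation:
All 15 rotations (rotation i = S[i:]+S[:i]):
  rot[0] = baccaaccbcbacc$
  rot[1] = accaaccbcbacc$b
  rot[2] = ccaaccbcbacc$ba
  rot[3] = caaccbcbacc$bac
  rot[4] = aaccbcbacc$bacc
  rot[5] = accbcbacc$bacca
  rot[6] = ccbcbacc$baccaa
  rot[7] = cbcbacc$baccaac
  rot[8] = bcbacc$baccaacc
  rot[9] = cbacc$baccaaccb
  rot[10] = bacc$baccaaccbc
  rot[11] = acc$baccaaccbcb
  rot[12] = cc$baccaaccbcba
  rot[13] = c$baccaaccbcbac
  rot[14] = $baccaaccbcbacc
Sorted (with $ < everything):
  sorted[0] = $baccaaccbcbacc
  sorted[1] = aaccbcbacc$bacc
  sorted[2] = acc$baccaaccbcb
  sorted[3] = accaaccbcbacc$b
  sorted[4] = accbcbacc$bacca
  sorted[5] = bacc$baccaaccbc
  sorted[6] = baccaaccbcbacc$
  sorted[7] = bcbacc$baccaacc
  sorted[8] = c$baccaaccbcbac
  sorted[9] = caaccbcbacc$bac
  sorted[10] = cbacc$baccaaccb
  sorted[11] = cbcbacc$baccaac
  sorted[12] = cc$baccaaccbcba
  sorted[13] = ccaaccbcbacc$ba
  sorted[14] = ccbcbacc$baccaa
sorted[14] = ccbcbacc$baccaa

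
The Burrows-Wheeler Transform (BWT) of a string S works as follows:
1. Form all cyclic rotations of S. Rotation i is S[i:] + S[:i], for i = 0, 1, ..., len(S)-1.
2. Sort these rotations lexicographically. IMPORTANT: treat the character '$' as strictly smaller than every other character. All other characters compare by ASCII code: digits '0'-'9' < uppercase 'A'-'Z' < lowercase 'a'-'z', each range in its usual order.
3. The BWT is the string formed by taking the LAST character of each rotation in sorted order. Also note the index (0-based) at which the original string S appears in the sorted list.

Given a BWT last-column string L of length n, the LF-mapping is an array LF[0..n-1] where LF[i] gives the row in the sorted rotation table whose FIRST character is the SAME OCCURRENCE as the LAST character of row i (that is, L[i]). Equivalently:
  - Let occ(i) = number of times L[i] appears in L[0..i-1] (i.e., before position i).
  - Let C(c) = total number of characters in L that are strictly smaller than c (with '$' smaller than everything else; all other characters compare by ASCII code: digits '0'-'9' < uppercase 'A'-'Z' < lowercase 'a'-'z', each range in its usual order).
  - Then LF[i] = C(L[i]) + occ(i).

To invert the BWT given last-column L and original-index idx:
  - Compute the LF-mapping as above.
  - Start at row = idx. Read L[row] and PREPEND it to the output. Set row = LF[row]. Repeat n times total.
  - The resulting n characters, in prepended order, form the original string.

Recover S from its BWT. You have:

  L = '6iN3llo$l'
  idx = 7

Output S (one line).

LF mapping: 2 4 3 1 5 6 8 0 7
Walk LF starting at row 7, prepending L[row]:
  step 1: row=7, L[7]='$', prepend. Next row=LF[7]=0
  step 2: row=0, L[0]='6', prepend. Next row=LF[0]=2
  step 3: row=2, L[2]='N', prepend. Next row=LF[2]=3
  step 4: row=3, L[3]='3', prepend. Next row=LF[3]=1
  step 5: row=1, L[1]='i', prepend. Next row=LF[1]=4
  step 6: row=4, L[4]='l', prepend. Next row=LF[4]=5
  step 7: row=5, L[5]='l', prepend. Next row=LF[5]=6
  step 8: row=6, L[6]='o', prepend. Next row=LF[6]=8
  step 9: row=8, L[8]='l', prepend. Next row=LF[8]=7
Reversed output: lolli3N6$

Answer: lolli3N6$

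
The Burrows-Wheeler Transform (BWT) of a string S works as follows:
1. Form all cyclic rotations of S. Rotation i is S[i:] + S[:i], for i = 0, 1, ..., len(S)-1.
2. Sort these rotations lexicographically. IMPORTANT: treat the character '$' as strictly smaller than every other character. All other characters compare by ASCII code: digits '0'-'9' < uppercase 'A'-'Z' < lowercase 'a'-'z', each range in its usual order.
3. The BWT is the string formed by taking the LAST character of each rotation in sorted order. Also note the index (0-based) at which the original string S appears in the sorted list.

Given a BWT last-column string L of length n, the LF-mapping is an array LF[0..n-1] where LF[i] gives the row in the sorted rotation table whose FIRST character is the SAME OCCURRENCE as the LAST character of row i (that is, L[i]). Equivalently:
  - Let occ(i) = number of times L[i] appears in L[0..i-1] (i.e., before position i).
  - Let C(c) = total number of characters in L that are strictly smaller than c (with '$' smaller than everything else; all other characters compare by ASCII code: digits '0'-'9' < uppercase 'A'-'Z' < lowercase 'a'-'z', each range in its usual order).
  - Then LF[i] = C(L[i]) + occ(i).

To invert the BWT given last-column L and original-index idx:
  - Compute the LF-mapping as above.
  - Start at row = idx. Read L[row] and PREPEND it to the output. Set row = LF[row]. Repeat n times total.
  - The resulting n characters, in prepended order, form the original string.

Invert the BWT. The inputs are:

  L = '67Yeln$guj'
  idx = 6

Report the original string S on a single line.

LF mapping: 1 2 3 4 7 8 0 5 9 6
Walk LF starting at row 6, prepending L[row]:
  step 1: row=6, L[6]='$', prepend. Next row=LF[6]=0
  step 2: row=0, L[0]='6', prepend. Next row=LF[0]=1
  step 3: row=1, L[1]='7', prepend. Next row=LF[1]=2
  step 4: row=2, L[2]='Y', prepend. Next row=LF[2]=3
  step 5: row=3, L[3]='e', prepend. Next row=LF[3]=4
  step 6: row=4, L[4]='l', prepend. Next row=LF[4]=7
  step 7: row=7, L[7]='g', prepend. Next row=LF[7]=5
  step 8: row=5, L[5]='n', prepend. Next row=LF[5]=8
  step 9: row=8, L[8]='u', prepend. Next row=LF[8]=9
  step 10: row=9, L[9]='j', prepend. Next row=LF[9]=6
Reversed output: jungleY76$

Answer: jungleY76$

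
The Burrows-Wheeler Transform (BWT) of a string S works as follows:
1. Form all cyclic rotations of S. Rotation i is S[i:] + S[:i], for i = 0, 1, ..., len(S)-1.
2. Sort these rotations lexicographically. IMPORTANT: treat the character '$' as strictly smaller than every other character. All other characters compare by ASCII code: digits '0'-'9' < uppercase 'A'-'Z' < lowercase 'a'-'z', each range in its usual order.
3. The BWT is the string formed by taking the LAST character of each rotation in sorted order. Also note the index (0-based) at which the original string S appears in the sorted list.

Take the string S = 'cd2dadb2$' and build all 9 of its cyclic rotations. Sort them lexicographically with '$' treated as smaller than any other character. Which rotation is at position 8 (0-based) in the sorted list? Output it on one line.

Answer: db2$cd2da

Derivation:
All 9 rotations (rotation i = S[i:]+S[:i]):
  rot[0] = cd2dadb2$
  rot[1] = d2dadb2$c
  rot[2] = 2dadb2$cd
  rot[3] = dadb2$cd2
  rot[4] = adb2$cd2d
  rot[5] = db2$cd2da
  rot[6] = b2$cd2dad
  rot[7] = 2$cd2dadb
  rot[8] = $cd2dadb2
Sorted (with $ < everything):
  sorted[0] = $cd2dadb2
  sorted[1] = 2$cd2dadb
  sorted[2] = 2dadb2$cd
  sorted[3] = adb2$cd2d
  sorted[4] = b2$cd2dad
  sorted[5] = cd2dadb2$
  sorted[6] = d2dadb2$c
  sorted[7] = dadb2$cd2
  sorted[8] = db2$cd2da
sorted[8] = db2$cd2da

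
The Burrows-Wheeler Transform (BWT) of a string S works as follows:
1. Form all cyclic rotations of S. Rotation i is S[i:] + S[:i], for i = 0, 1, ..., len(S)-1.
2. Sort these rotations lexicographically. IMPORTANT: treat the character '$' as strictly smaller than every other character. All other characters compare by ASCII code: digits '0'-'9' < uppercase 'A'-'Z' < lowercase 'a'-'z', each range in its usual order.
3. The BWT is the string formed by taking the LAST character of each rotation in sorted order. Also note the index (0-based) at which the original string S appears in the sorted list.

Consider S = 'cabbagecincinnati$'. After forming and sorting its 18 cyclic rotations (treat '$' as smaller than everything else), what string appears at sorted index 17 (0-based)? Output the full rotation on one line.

All 18 rotations (rotation i = S[i:]+S[:i]):
  rot[0] = cabbagecincinnati$
  rot[1] = abbagecincinnati$c
  rot[2] = bbagecincinnati$ca
  rot[3] = bagecincinnati$cab
  rot[4] = agecincinnati$cabb
  rot[5] = gecincinnati$cabba
  rot[6] = ecincinnati$cabbag
  rot[7] = cincinnati$cabbage
  rot[8] = incinnati$cabbagec
  rot[9] = ncinnati$cabbageci
  rot[10] = cinnati$cabbagecin
  rot[11] = innati$cabbagecinc
  rot[12] = nnati$cabbagecinci
  rot[13] = nati$cabbagecincin
  rot[14] = ati$cabbagecincinn
  rot[15] = ti$cabbagecincinna
  rot[16] = i$cabbagecincinnat
  rot[17] = $cabbagecincinnati
Sorted (with $ < everything):
  sorted[0] = $cabbagecincinnati
  sorted[1] = abbagecincinnati$c
  sorted[2] = agecincinnati$cabb
  sorted[3] = ati$cabbagecincinn
  sorted[4] = bagecincinnati$cab
  sorted[5] = bbagecincinnati$ca
  sorted[6] = cabbagecincinnati$
  sorted[7] = cincinnati$cabbage
  sorted[8] = cinnati$cabbagecin
  sorted[9] = ecincinnati$cabbag
  sorted[10] = gecincinnati$cabba
  sorted[11] = i$cabbagecincinnat
  sorted[12] = incinnati$cabbagec
  sorted[13] = innati$cabbagecinc
  sorted[14] = nati$cabbagecincin
  sorted[15] = ncinnati$cabbageci
  sorted[16] = nnati$cabbagecinci
  sorted[17] = ti$cabbagecincinna
sorted[17] = ti$cabbagecincinna

Answer: ti$cabbagecincinna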